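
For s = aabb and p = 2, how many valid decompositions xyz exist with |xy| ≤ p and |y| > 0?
3

For s = 'aabb' with pumping length p = 2:

Constraints: |xy| ≤ 2, |y| > 0

Valid decompositions (|xy| ≤ p, |y| ≥ 1):
  • x='', y='a', z='abb'
  • x='a', y='a', z='bb'
  • x='', y='aa', z='bb'

Total count: 3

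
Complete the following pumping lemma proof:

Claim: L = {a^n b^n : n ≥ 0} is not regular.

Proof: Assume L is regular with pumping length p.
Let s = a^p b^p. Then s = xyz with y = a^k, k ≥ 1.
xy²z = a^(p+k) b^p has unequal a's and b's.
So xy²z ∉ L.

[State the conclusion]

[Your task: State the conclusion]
This contradicts the pumping lemma for regular languages,
which guarantees xy^i z ∈ L for all i ≥ 0.

Since our assumption that L is regular leads to a contradiction,
we conclude that L = {a^n b^n : n ≥ 0} is NOT regular. ∎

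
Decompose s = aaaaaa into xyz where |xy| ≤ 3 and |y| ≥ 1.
x = 'a', y = 'a', z = 'aaaa'

For s = aaaaaa and p = 3, one valid decomposition is:
- x = 'a' (length 1)
- y = 'a' (length 1)
- z = 'aaaa' (length 4)

Verification:
- xyz = 'a' + 'a' + 'aaaa' = aaaaaa ✓
- |xy| = 2 ≤ 3 ✓
- |y| = 1 > 0 ✓

All pumping lemma constraints are satisfied.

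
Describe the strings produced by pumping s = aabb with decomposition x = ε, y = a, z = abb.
{xy^i z : i ≥ 0} = {a^(i+1) b^2 : i ≥ 0} = {abb, aabb, aaabb, ...}

With x = ε, y = a, z = abb: Starting with aabb and pumping the first 'a' (z = abb keeps the second 'a'), we get strings with i+1 a's followed by 2 b's for i = 0, 1, 2, ...; note bb is not produced because z always contributes one a.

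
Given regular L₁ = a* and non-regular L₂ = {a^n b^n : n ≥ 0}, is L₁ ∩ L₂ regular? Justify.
Yes — L₁ ∩ L₂ is regular.

A string of a* contains no b's, and the only string of {a^n b^n} with no b's is ε (n = 0). So L₁ ∩ L₂ = {ε}, a finite language, which is regular.

Note that the bare facts "L₁ regular, L₂ non-regular" do not settle the question by themselves: the closure of regular languages under ∪, ∩, complement and difference applies only when BOTH operands are regular. With a non-regular operand the result can come out regular or non-regular depending on the specific languages, so one has to work out L₁ ∩ L₂ for this particular pair, as above.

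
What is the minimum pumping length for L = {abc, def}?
p = 4

For a finite language L, the pumping lemma holds vacuously if p > max|s| for s ∈ L.

The longest string in L = {abc, def} has length 3.
If p = 4, then no string s ∈ L has |s| ≥ p, so the condition is vacuously true.

The minimum pumping length is p = 4.

Why no smaller p works: for any p ≤ 3, the longest string s ∈ L has |s| = 3 ≥ p, so it would
have to be pumpable; but pumping up (i = 2, 3, ...) produces ever longer strings, which cannot all lie in the
finite language L. So the pumping property fails for every p ≤ 3.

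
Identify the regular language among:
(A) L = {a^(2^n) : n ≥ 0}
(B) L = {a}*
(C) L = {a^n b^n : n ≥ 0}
(B) {a}*

(B) L = {a}* is regular.

This can be recognized by a finite automaton (DFA/NFA).
Regular expressions like {a}* define regular languages.

The other choices are not regular:
- {a^n b^n : n ≥ 0}: After pumping, the number of a's and b's become unequal
- {a^(2^n) : n ≥ 0}: After pumping, length is no longer a power of 2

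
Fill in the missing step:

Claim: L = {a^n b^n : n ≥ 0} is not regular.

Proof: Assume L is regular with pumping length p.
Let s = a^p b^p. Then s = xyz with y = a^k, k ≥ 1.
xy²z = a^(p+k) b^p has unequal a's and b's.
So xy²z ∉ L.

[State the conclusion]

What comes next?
This contradicts the pumping lemma for regular languages,
which guarantees xy^i z ∈ L for all i ≥ 0.

Since our assumption that L is regular leads to a contradiction,
we conclude that L = {a^n b^n : n ≥ 0} is NOT regular. ∎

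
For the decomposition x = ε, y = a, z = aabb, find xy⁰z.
aabb

Given x = '', y = 'a', z = 'aabb' and i = 0:

xy^0z = x + y·y·...·y (0 times) + z
       = '' + 'a'^0 + 'aabb'
       = '' + '' + 'aabb'
       = 'aabb'

The pumped string is 'aabb' with length 4.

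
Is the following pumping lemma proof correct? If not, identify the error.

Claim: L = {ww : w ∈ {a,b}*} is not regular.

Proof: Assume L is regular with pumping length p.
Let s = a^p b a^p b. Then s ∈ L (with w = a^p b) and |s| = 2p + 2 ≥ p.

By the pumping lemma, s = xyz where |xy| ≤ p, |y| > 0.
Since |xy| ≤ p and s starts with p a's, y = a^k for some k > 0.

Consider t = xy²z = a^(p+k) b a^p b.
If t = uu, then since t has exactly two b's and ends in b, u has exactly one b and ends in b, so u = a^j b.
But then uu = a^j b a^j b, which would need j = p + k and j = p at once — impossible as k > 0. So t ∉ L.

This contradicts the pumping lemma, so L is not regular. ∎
The proof is correct.

This proof is valid because:
1. s = a^p b a^p b is in L and is chosen in terms of p, so |s| ≥ p holds for every p
2. The decomposition analysis is correct: |xy| ≤ p forces y to lie inside the leading a's
3. The contradiction is valid: the argument shows a^(p+k) b a^p b cannot be split into two equal halves
4. The conclusion follows logically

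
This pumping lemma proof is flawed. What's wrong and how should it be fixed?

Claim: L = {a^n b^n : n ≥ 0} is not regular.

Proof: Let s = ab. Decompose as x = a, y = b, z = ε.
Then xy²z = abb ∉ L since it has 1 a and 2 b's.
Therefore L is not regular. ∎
Error: The string s = ab might be shorter than the pumping length p.

Correction: Choose s = a^p b^p to ensure |s| ≥ p. Also, the decomposition is wrong: with |xy| ≤ p, y cannot include b's when s starts with p a's.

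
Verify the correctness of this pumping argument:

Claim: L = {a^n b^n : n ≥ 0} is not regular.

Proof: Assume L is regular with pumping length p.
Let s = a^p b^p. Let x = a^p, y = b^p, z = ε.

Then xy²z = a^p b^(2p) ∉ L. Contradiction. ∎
The proof is INCORRECT.

Error: The decomposition violates |xy| ≤ p.
With x = a^p and y = b^p, we have |xy| = 2p > p.
The pumping lemma requires |xy| ≤ p, so y must be within the first p characters.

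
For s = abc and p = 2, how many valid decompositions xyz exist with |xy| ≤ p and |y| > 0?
3

For s = 'abc' with pumping length p = 2:

Constraints: |xy| ≤ 2, |y| > 0

Valid decompositions (|xy| ≤ p, |y| ≥ 1):
  • x='', y='a', z='bc'
  • x='a', y='b', z='c'
  • x='', y='ab', z='c'

Total count: 3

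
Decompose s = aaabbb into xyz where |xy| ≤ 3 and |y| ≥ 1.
x = '', y = 'aa', z = 'abbb'

For s = aaabbb and p = 3, one valid decomposition is:
- x = '' (length 0)
- y = 'aa' (length 2)
- z = 'abbb' (length 4)

Verification:
- xyz = '' + 'aa' + 'abbb' = aaabbb ✓
- |xy| = 2 ≤ 3 ✓
- |y| = 2 > 0 ✓

All pumping lemma constraints are satisfied.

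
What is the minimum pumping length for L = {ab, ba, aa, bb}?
p = 3

For a finite language L, the pumping lemma holds vacuously if p > max|s| for s ∈ L.

The longest string in L = {ab, ba, aa, bb} has length 2.
If p = 3, then no string s ∈ L has |s| ≥ p, so the condition is vacuously true.

The minimum pumping length is p = 3.

Why no smaller p works: for any p ≤ 2, the longest string s ∈ L has |s| = 2 ≥ p, so it would
have to be pumpable; but pumping up (i = 2, 3, ...) produces ever longer strings, which cannot all lie in the
finite language L. So the pumping property fails for every p ≤ 2.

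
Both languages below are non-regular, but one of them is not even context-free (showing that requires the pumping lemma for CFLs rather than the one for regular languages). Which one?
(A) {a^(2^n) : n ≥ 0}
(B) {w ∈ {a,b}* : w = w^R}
(A) {a^(2^n) : n ≥ 0}

(A) {a^(2^n) : n ≥ 0} requires the CFL pumping lemma.

- {w ∈ {a,b}* : w = w^R} is context-free (but not regular)
  • Can be shown non-regular with the regular pumping lemma
  • After pumping, the string is no longer symmetric

- {a^(2^n) : n ≥ 0} is NOT context-free
  • Requires the CFL pumping lemma to prove
  • Gaps between powers of 2 grow exponentially

The CFL pumping lemma is "stronger" in that it can prove non-membership
in the larger class of context-free languages.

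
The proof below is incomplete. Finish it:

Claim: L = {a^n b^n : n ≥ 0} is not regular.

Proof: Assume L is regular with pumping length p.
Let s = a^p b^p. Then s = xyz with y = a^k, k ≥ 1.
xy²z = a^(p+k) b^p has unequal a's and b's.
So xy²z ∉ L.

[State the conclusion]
This contradicts the pumping lemma for regular languages,
which guarantees xy^i z ∈ L for all i ≥ 0.

Since our assumption that L is regular leads to a contradiction,
we conclude that L = {a^n b^n : n ≥ 0} is NOT regular. ∎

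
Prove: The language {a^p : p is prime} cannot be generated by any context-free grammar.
Assume for contradiction that L is context-free, and let p ≥ 1 be the pumping length given by the pumping lemma for CFLs.
Choose a prime q with q ≥ p and let s = a^q. Then s ∈ L and |s| = q ≥ p.
By the CFL pumping lemma, s = uvxyz for some u, v, x, y, z with |vxy| ≤ p, |vy| ≥ 1, and uv^i xy^i z ∈ L for every i ≥ 0.
All symbols are a's, so only lengths matter: let k = |vy|, with 1 ≤ k ≤ p. Then |uv^i xy^i z| = q + (i − 1)k.

Take i = q + 1: the length is q + qk = q(k + 1).
Both factors satisfy q ≥ 2 and k + 1 ≥ 2, so q(k + 1) is composite and uv^(q+1) xy^(q+1) z ∉ L.

This contradicts the CFL pumping lemma, which requires uv^i xy^i z ∈ L for all i ≥ 0.
Hence L = {a^p : p is prime} is not context-free. ∎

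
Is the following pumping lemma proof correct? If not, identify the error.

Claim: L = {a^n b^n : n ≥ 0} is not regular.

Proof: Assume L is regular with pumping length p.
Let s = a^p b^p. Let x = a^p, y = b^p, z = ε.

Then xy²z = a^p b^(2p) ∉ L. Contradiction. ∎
The proof is INCORRECT.

Error: The decomposition violates |xy| ≤ p.
With x = a^p and y = b^p, we have |xy| = 2p > p.
The pumping lemma requires |xy| ≤ p, so y must be within the first p characters.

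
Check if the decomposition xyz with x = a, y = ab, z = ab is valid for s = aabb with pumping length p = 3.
Violated: xyz = s

The decomposition x = a, y = ab, z = ab for s = aabb with p = 3
violates the constraint: xyz = s

xyz = 'a' + 'ab' + 'ab' = 'aabab' ≠ 'aabb' = s. The decomposition doesn't reconstruct s.

Pumping lemma constraints:
1. xyz = s (decomposition is valid)
2. |xy| ≤ p
3. |y| > 0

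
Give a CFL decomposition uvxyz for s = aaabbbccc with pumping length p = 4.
u='aa', v='a', x='bb', y='b', z='ccc'

For s = aaabbbccc with pumping length p = 4:

One valid decomposition:
- u = 'aa'
- v = 'a'
- x = 'bb'
- y = 'b'
- z = 'ccc'

Verification:
- uvxyz = 'aa' + 'a' + 'bb' + 'b' + 'ccc' = aaabbbccc ✓
- |vxy| = |'abbb'| = 4 ≤ 4 ✓
- |vy| = |'ab'| = 2 > 0 ✓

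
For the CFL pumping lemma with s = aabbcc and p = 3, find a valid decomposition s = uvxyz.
u='aa', v='b', x='b', y='c', z='c'

For s = aabbcc with pumping length p = 3:

One valid decomposition:
- u = 'aa'
- v = 'b'
- x = 'b'
- y = 'c'
- z = 'c'

Verification:
- uvxyz = 'aa' + 'b' + 'b' + 'c' + 'c' = aabbcc ✓
- |vxy| = |'bbc'| = 3 ≤ 3 ✓
- |vy| = |'bc'| = 2 > 0 ✓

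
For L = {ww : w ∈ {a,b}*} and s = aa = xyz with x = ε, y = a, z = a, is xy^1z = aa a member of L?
Yes

xy¹z = ε · a · a = aa.
aa splits into halves a · a, which are equal, so it is in L (w = a).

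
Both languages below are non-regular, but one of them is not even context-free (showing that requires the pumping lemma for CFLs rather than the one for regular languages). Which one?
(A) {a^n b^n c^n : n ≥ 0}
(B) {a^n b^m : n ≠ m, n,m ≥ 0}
(A) {a^n b^n c^n : n ≥ 0}

(A) {a^n b^n c^n : n ≥ 0} requires the CFL pumping lemma.

- {a^n b^m : n ≠ m, n,m ≥ 0} is context-free (but not regular)
  • Can be shown non-regular with the regular pumping lemma
  • After pumping a's, we can make n = m

- {a^n b^n c^n : n ≥ 0} is NOT context-free
  • Requires the CFL pumping lemma to prove
  • Cannot maintain three equal counts simultaneously

The CFL pumping lemma is "stronger" in that it can prove non-membership
in the larger class of context-free languages.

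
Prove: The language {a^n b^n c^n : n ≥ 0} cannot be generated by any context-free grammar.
Assume for contradiction that L is context-free, and let p ≥ 1 be the pumping length given by the pumping lemma for CFLs.
Choose s = a^p b^p c^p. Then s ∈ L and |s| = 3p ≥ p.
By the CFL pumping lemma, s = uvxyz for some u, v, x, y, z with |vxy| ≤ p, |vy| ≥ 1, and uv^i xy^i z ∈ L for every i ≥ 0.

Because |vxy| ≤ p, the window vxy cannot contain both an a and a c: any substring of s containing both must include the entire block b^p plus at least one a and one c, so it has length ≥ p + 2 > p.
Hence at least one of the letters a, c does not occur in vy at all.

Take i = 0: the string uxz is obtained from s by deleting |vy| ≥ 1 symbols, so |uxz| = 3p − |vy| < 3p.
But the letter (a or c) that does not occur in vy still occurs exactly p times in uxz. Every string of L with exactly p copies of some letter is a^p b^p c^p, of length 3p. Since |uxz| < 3p, uxz ∉ L.

This contradicts the CFL pumping lemma, which requires uv^i xy^i z ∈ L for all i ≥ 0.
Hence L = {a^n b^n c^n : n ≥ 0} is not context-free. ∎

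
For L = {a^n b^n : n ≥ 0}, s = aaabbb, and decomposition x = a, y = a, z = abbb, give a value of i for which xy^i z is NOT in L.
i = 2

xy²z = a · aa · abbb = aaaabbb; aaaabbb has 4 a's and 3 b's; 4 ≠ 3, so it is not in L.
(Other choices also work, e.g. i = 0, 3; only i = 1 is guaranteed to stay in L since xy¹z = s.)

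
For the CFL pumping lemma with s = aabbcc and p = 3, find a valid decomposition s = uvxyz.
u='aa', v='b', x='b', y='c', z='c'

For s = aabbcc with pumping length p = 3:

One valid decomposition:
- u = 'aa'
- v = 'b'
- x = 'b'
- y = 'c'
- z = 'c'

Verification:
- uvxyz = 'aa' + 'b' + 'b' + 'c' + 'c' = aabbcc ✓
- |vxy| = |'bbc'| = 3 ≤ 3 ✓
- |vy| = |'bc'| = 2 > 0 ✓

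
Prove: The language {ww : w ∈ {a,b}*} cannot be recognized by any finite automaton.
Assume for contradiction that L is regular, and let p ≥ 1 be the pumping length given by the pumping lemma.
Choose s = a^p b a^p b. Then s ∈ L (take w = a^p b) and |s| = 2p + 2 ≥ p.
By the pumping lemma, s = xyz for some x, y, z with |xy| ≤ p, |y| ≥ 1, and xy^i z ∈ L for every i ≥ 0.
Since |xy| ≤ p and the first p symbols of s are all a's, y = a^k for some k with 1 ≤ k ≤ p.

Take i = 2: t = xy²z = a^(p + k) b a^p b.
Suppose t = uu for some string u. The string t contains exactly two b's and ends in b, so u contains exactly one b and ends in b; hence u = a^j b for some j, and uu = a^j b a^j b. Comparing with t = a^(p + k) b a^p b forces j = p + k (first block) and j = p (second block), which is impossible since k ≥ 1. So t ∉ L.

This contradicts the pumping lemma, which requires xy^i z ∈ L for all i ≥ 0.
Hence L = {ww : w ∈ {a,b}*} is not regular. ∎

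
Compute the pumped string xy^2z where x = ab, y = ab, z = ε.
ababab

Given x = 'ab', y = 'ab', z = '' and i = 2:

xy^2z = x + y·y·...·y (2 times) + z
       = 'ab' + 'ab'^2 + ''
       = 'ab' + 'abab' + ''
       = 'ababab'

The pumped string is 'ababab' with length 6.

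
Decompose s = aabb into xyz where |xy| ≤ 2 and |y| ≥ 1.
x = '', y = 'aa', z = 'bb'

For s = aabb and p = 2, one valid decomposition is:
- x = '' (length 0)
- y = 'aa' (length 2)
- z = 'bb' (length 2)

Verification:
- xyz = '' + 'aa' + 'bb' = aabb ✓
- |xy| = 2 ≤ 2 ✓
- |y| = 2 > 0 ✓

All pumping lemma constraints are satisfied.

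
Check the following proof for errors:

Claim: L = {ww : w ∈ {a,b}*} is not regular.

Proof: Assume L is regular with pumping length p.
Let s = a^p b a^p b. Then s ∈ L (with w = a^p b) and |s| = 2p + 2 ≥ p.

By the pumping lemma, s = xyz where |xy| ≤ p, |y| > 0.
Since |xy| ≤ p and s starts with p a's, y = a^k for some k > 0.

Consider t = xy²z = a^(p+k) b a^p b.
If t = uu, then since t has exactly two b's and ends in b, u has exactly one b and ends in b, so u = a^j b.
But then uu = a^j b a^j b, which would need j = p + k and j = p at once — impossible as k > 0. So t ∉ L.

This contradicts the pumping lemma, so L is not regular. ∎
The proof is correct.

This proof is valid because:
1. s = a^p b a^p b is in L and is chosen in terms of p, so |s| ≥ p holds for every p
2. The decomposition analysis is correct: |xy| ≤ p forces y to lie inside the leading a's
3. The contradiction is valid: the argument shows a^(p+k) b a^p b cannot be split into two equal halves
4. The conclusion follows logically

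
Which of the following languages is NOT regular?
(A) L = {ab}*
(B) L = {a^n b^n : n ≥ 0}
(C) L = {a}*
(B) {a^n b^n : n ≥ 0}

(B) L = {a^n b^n : n ≥ 0} is NOT regular.

The pumping lemma can be used to prove this:
After pumping, the number of a's and b's become unequal

The other languages are regular because they can be recognized by finite automata.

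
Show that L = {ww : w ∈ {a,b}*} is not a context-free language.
Assume for contradiction that L is context-free, and let p ≥ 1 be the pumping length given by the pumping lemma for CFLs.
Choose s = a^p b^p a^p b^p. Then s ∈ L (take w = a^p b^p) and |s| = 4p ≥ p.
By the CFL pumping lemma, s = uvxyz for some u, v, x, y, z with |vxy| ≤ p, |vy| ≥ 1, and uv^i xy^i z ∈ L for every i ≥ 0.

Write s as four blocks A₁ B₁ A₂ B₂ with A₁ = A₂ = a^p and B₁ = B₂ = b^p. Since |vxy| ≤ p, the window vxy lies inside at most two adjacent blocks. Take i = 0 and let t = uxz, so |t| = 4p − |vy| with 1 ≤ |vy| ≤ p. If |t| is odd, t ∉ L immediately, so assume |vy| is even (hence |vy| ≥ 2) and |t|/2 = 2p − |vy|/2, which satisfies p ≤ |t|/2 ≤ 2p − 1.

Case 1 (vxy inside A₁B₁): t = a^(p−j) b^(p−l) a^p b^p with j + l = |vy|. The second half of t has length < 2p, so it is a suffix of the trailing a^p b^p and ends in b; the first half is a^(p−j) b^(p−l) a^((j+l)/2), which ends in a because (j+l)/2 ≥ 1. The halves differ, so t ∉ L.

Case 2 (vxy inside B₁A₂, straddling the middle): t = a^p b^(p−j) a^(p−l) b^p with j + l = |vy|. If t = ww, then w is a prefix of t of length ≥ p, so w begins with a^p; and w is a suffix of t of length ≥ p, so w ends with b^p. That forces |w| ≥ 2p, contradicting |w| = |t|/2 ≤ 2p − 1. So t ∉ L.

Case 3 (vxy inside A₂B₂): t = a^p b^p a^(p−j) b^(p−l) with j + l = |vy|. The first half of t is a prefix of a^p b^p, so it begins with a; the second half is b^((j+l)/2) a^(p−j) b^(p−l), which begins with b. The halves differ, so t ∉ L.

In every case uv⁰xy⁰z = uxz ∉ L.

This contradicts the CFL pumping lemma, which requires uv^i xy^i z ∈ L for all i ≥ 0.
Hence L = {ww : w ∈ {a,b}*} is not context-free. ∎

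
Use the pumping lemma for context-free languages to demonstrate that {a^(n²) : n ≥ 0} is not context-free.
Assume for contradiction that L is context-free, and let p ≥ 1 be the pumping length given by the pumping lemma for CFLs.
Choose s = a^(p²). Then s ∈ L and |s| = p² ≥ p.
By the CFL pumping lemma, s = uvxyz for some u, v, x, y, z with |vxy| ≤ p, |vy| ≥ 1, and uv^i xy^i z ∈ L for every i ≥ 0.
All symbols are a's, so only lengths matter: let k = |vy|, with 1 ≤ k ≤ |vxy| ≤ p.

Take i = 2: |uv²xy²z| = p² + k, and p² < p² + k ≤ p² + p < (p + 1)².
So the length lies strictly between consecutive squares and is not a perfect square; uv²xy²z ∉ L.

This contradicts the CFL pumping lemma, which requires uv^i xy^i z ∈ L for all i ≥ 0.
Hence L = {a^(n²) : n ≥ 0} is not context-free. ∎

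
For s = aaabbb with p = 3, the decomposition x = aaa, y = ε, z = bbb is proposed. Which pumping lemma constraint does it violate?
Violated: |y| > 0

The decomposition x = aaa, y = ε, z = bbb for s = aaabbb with p = 3
violates the constraint: |y| > 0

|y| = 0, but the pumping lemma requires |y| > 0 (y must be non-empty).

Pumping lemma constraints:
1. xyz = s (decomposition is valid)
2. |xy| ≤ p
3. |y| > 0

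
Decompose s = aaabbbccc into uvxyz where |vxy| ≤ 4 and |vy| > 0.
u='aa', v='a', x='bb', y='b', z='ccc'

For s = aaabbbccc with pumping length p = 4:

One valid decomposition:
- u = 'aa'
- v = 'a'
- x = 'bb'
- y = 'b'
- z = 'ccc'

Verification:
- uvxyz = 'aa' + 'a' + 'bb' + 'b' + 'ccc' = aaabbbccc ✓
- |vxy| = |'abbb'| = 4 ≤ 4 ✓
- |vy| = |'ab'| = 2 > 0 ✓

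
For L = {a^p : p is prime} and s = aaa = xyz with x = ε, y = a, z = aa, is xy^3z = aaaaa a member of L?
Yes

xy³z = ε · aaa · aa = aaaaa.
aaaaa has length 5, which is prime, so it is in L.
(A single pumped string landing in L is not a contradiction by itself; a non-regularity proof needs some i for which xy^i z ∉ L, for every admissible decomposition.)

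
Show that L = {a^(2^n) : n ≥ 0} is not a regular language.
Assume for contradiction that L is regular, and let p ≥ 1 be the pumping length given by the pumping lemma.
Choose s = a^(2^p). Then s ∈ L and |s| = 2^p ≥ p.
By the pumping lemma, s = xyz for some x, y, z with |xy| ≤ p, |y| ≥ 1, and xy^i z ∈ L for every i ≥ 0.
Here y = a^k for some k with 1 ≤ k ≤ |xy| ≤ p, and p < 2^p.

Take i = 2: |xy²z| = 2^p + k.
Now 2^p < 2^p + k ≤ 2^p + p < 2^p + 2^p = 2^(p+1).
So |xy²z| lies strictly between the consecutive powers of two 2^p and 2^(p+1), hence is not a power of 2, and xy²z ∉ L.

This contradicts the pumping lemma, which requires xy^i z ∈ L for all i ≥ 0.
Hence L = {a^(2^n) : n ≥ 0} is not regular. ∎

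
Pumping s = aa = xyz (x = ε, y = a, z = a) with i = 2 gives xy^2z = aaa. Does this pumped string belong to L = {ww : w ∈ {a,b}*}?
No

xy²z = ε · aa · a = aaa.
aaa has odd length 3, so it cannot be written as ww and is not in L.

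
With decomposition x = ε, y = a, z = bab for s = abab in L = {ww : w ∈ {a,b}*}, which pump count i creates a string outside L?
i = 0

xy⁰z = ε · ε · bab = bab; bab has odd length 3, so it cannot be written as ww and is not in L.
(Other choices also work, e.g. i = 2, 3; only i = 1 is guaranteed to stay in L since xy¹z = s.)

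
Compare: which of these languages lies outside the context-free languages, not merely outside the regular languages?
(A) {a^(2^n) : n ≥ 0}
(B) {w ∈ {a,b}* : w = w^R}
(A) {a^(2^n) : n ≥ 0}

(A) {a^(2^n) : n ≥ 0} requires the CFL pumping lemma.

- {w ∈ {a,b}* : w = w^R} is context-free (but not regular)
  • Can be shown non-regular with the regular pumping lemma
  • After pumping, the string is no longer symmetric

- {a^(2^n) : n ≥ 0} is NOT context-free
  • Requires the CFL pumping lemma to prove
  • Gaps between powers of 2 grow exponentially

The CFL pumping lemma is "stronger" in that it can prove non-membership
in the larger class of context-free languages.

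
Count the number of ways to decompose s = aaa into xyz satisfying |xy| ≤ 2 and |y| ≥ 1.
3

For s = 'aaa' with pumping length p = 2:

Constraints: |xy| ≤ 2, |y| > 0

Valid decompositions (|xy| ≤ p, |y| ≥ 1):
  • x='', y='a', z='aa'
  • x='a', y='a', z='a'
  • x='', y='aa', z='a'

Total count: 3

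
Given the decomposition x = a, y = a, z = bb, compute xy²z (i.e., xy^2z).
aaabb

Given x = 'a', y = 'a', z = 'bb' and i = 2:

xy^2z = x + y·y·...·y (2 times) + z
       = 'a' + 'a'^2 + 'bb'
       = 'a' + 'aa' + 'bb'
       = 'aaabb'

The pumped string is 'aaabb' with length 5.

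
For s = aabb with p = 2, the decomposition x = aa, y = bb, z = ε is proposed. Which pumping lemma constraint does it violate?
Violated: |xy| ≤ p

The decomposition x = aa, y = bb, z = ε for s = aabb with p = 2
violates the constraint: |xy| ≤ p

|xy| = |aabb| = 4 > 2 = p. The decomposition puts too many characters in xy.

Pumping lemma constraints:
1. xyz = s (decomposition is valid)
2. |xy| ≤ p
3. |y| > 0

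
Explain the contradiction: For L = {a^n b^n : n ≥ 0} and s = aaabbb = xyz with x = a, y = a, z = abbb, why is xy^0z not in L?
xy⁰z = aabbb ∉ L

Pumping with i = 0 replaces y = a by y⁰ = ε:
- Original: s = xyz = aaabbb; aaabbb = a^3 b^3 has equal counts (3 = 3), so it is in L
- Pumped: xy⁰z = a · ε · abbb = aabbb
- aabbb has 2 a's and 3 b's; 2 ≠ 3, so it is not in L

The pumping lemma would require xy⁰z ∈ L, so this decomposition yields a contradiction.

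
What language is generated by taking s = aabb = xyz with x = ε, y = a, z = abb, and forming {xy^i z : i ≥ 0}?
{xy^i z : i ≥ 0} = {a^(i+1) b^2 : i ≥ 0} = {abb, aabb, aaabb, ...}

With x = ε, y = a, z = abb: Starting with aabb and pumping the first 'a' (z = abb keeps the second 'a'), we get strings with i+1 a's followed by 2 b's for i = 0, 1, 2, ...; note bb is not produced because z always contributes one a.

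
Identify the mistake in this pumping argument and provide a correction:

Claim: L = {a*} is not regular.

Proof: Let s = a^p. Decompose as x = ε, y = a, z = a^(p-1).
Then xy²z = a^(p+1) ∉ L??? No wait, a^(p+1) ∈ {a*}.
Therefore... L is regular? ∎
Error: The proof attempts to show a*  is not regular, but a* IS regular!

Correction: a* is a regular language (recognized by a simple DFA with one accepting state and self-loop on 'a'). The pumping lemma can only prove non-regularity, not regularity. For regular languages, pumping always works.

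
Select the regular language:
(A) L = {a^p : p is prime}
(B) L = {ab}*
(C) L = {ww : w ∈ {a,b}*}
(B) {ab}*

(B) L = {ab}* is regular.

This can be recognized by a finite automaton (DFA/NFA).
Regular expressions like {ab}* define regular languages.

The other choices are not regular:
- {ww : w ∈ {a,b}*}: After pumping, the two halves no longer match
- {a^p : p is prime}: After pumping, the length becomes composite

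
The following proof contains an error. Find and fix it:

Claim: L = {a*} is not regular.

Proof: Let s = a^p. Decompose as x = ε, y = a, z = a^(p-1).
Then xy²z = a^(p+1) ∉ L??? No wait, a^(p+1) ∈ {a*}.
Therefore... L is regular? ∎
Error: The proof attempts to show a*  is not regular, but a* IS regular!

Correction: a* is a regular language (recognized by a simple DFA with one accepting state and self-loop on 'a'). The pumping lemma can only prove non-regularity, not regularity. For regular languages, pumping always works.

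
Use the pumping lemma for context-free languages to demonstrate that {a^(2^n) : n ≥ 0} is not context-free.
Assume for contradiction that L is context-free, and let p ≥ 1 be the pumping length given by the pumping lemma for CFLs.
Choose s = a^(2^p). Then s ∈ L and |s| = 2^p ≥ p.
By the CFL pumping lemma, s = uvxyz for some u, v, x, y, z with |vxy| ≤ p, |vy| ≥ 1, and uv^i xy^i z ∈ L for every i ≥ 0.
All symbols are a's, so only lengths matter: let k = |vy|, with 1 ≤ k ≤ |vxy| ≤ p < 2^p.

Take i = 2: |uv²xy²z| = 2^p + k, and 2^p < 2^p + k < 2^p + 2^p = 2^(p+1).
So the length lies strictly between consecutive powers of two and is not a power of 2; uv²xy²z ∉ L.

This contradicts the CFL pumping lemma, which requires uv^i xy^i z ∈ L for all i ≥ 0.
Hence L = {a^(2^n) : n ≥ 0} is not context-free. ∎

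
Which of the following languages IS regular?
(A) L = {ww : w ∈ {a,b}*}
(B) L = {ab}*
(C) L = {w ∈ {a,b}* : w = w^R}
(B) {ab}*

(B) L = {ab}* is regular.

This can be recognized by a finite automaton (DFA/NFA).
Regular expressions like {ab}* define regular languages.

The other choices are not regular:
- {ww : w ∈ {a,b}*}: After pumping, the two halves no longer match
- {w ∈ {a,b}* : w = w^R}: After pumping, the string is no longer symmetric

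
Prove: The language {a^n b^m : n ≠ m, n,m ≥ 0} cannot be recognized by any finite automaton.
Assume for contradiction that L is regular, and let p ≥ 1 be the pumping length given by the pumping lemma.
Choose s = a^p b^(p + p!). Then s ∈ L because p ≠ p + p! (as p! ≥ 1), and |s| ≥ p.
By the pumping lemma, s = xyz for some x, y, z with |xy| ≤ p, |y| ≥ 1, and xy^i z ∈ L for every i ≥ 0.
Since |xy| ≤ p and the first p symbols of s are all a's, y = a^k for some k with 1 ≤ k ≤ p.
For every i ≥ 0, xy^i z = a^(p + (i − 1)k) b^(p + p!).

Because 1 ≤ k ≤ p, k divides p!. Let t = p!/k (a positive integer) and take i = t + 1.
Then the number of a's is p + tk = p + p!, which equals the number of b's.
So xy^(t+1) z = a^(p + p!) b^(p + p!) has equally many a's and b's and is NOT in L.

This contradicts the pumping lemma, which requires xy^i z ∈ L for all i ≥ 0.
Hence L = {a^n b^m : n ≠ m, n,m ≥ 0} is not regular. ∎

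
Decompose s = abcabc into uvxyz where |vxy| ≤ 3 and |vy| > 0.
u='ab', v='c', x='a', y='b', z='c'

For s = abcabc with pumping length p = 3:

One valid decomposition:
- u = 'ab'
- v = 'c'
- x = 'a'
- y = 'b'
- z = 'c'

Verification:
- uvxyz = 'ab' + 'c' + 'a' + 'b' + 'c' = abcabc ✓
- |vxy| = |'cab'| = 3 ≤ 3 ✓
- |vy| = |'cb'| = 2 > 0 ✓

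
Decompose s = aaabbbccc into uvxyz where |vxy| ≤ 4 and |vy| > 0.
u='aa', v='a', x='bb', y='b', z='ccc'

For s = aaabbbccc with pumping length p = 4:

One valid decomposition:
- u = 'aa'
- v = 'a'
- x = 'bb'
- y = 'b'
- z = 'ccc'

Verification:
- uvxyz = 'aa' + 'a' + 'bb' + 'b' + 'ccc' = aaabbbccc ✓
- |vxy| = |'abbb'| = 4 ≤ 4 ✓
- |vy| = |'ab'| = 2 > 0 ✓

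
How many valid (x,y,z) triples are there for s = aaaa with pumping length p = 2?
3

For s = 'aaaa' with pumping length p = 2:

Constraints: |xy| ≤ 2, |y| > 0

Valid decompositions (|xy| ≤ p, |y| ≥ 1):
  • x='', y='a', z='aaa'
  • x='a', y='a', z='aa'
  • x='', y='aa', z='aa'

Total count: 3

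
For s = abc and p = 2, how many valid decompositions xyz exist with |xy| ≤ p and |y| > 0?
3

For s = 'abc' with pumping length p = 2:

Constraints: |xy| ≤ 2, |y| > 0

Valid decompositions (|xy| ≤ p, |y| ≥ 1):
  • x='', y='a', z='bc'
  • x='a', y='b', z='c'
  • x='', y='ab', z='c'

Total count: 3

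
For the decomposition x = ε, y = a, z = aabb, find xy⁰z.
aabb

Given x = '', y = 'a', z = 'aabb' and i = 0:

xy^0z = x + y·y·...·y (0 times) + z
       = '' + 'a'^0 + 'aabb'
       = '' + '' + 'aabb'
       = 'aabb'

The pumped string is 'aabb' with length 4.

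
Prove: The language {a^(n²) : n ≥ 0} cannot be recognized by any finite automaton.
Assume for contradiction that L is regular, and let p ≥ 1 be the pumping length given by the pumping lemma.
Choose s = a^(p²). Then s ∈ L and |s| = p² ≥ p.
By the pumping lemma, s = xyz for some x, y, z with |xy| ≤ p, |y| ≥ 1, and xy^i z ∈ L for every i ≥ 0.
Here y = a^k for some k with 1 ≤ k ≤ |xy| ≤ p.

Take i = 2: |xy²z| = p² + k.
Now p² < p² + k ≤ p² + p < p² + 2p + 1 = (p + 1)².
So |xy²z| lies strictly between the consecutive squares p² and (p + 1)², hence is not a perfect square, and xy²z ∉ L.

This contradicts the pumping lemma, which requires xy^i z ∈ L for all i ≥ 0.
Hence L = {a^(n²) : n ≥ 0} is not regular. ∎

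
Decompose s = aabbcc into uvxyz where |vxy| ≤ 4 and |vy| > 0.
u='a', v='a', x='bb', y='c', z='c'

For s = aabbcc with pumping length p = 4:

One valid decomposition:
- u = 'a'
- v = 'a'
- x = 'bb'
- y = 'c'
- z = 'c'

Verification:
- uvxyz = 'a' + 'a' + 'bb' + 'c' + 'c' = aabbcc ✓
- |vxy| = |'abbc'| = 4 ≤ 4 ✓
- |vy| = |'ac'| = 2 > 0 ✓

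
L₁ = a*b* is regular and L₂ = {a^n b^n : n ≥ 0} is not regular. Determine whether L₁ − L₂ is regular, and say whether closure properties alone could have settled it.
No — L₁ − L₂ is not regular.

a*b* − {a^n b^n} = {a^n b^m : n ≠ m}. If this were regular, then its complement intersected with a*b*, namely {a^n b^n : n ≥ 0}, would be regular too (closure under complement and intersection) — contradiction. So L₁ − L₂ is not regular.

Note that the bare facts "L₁ regular, L₂ non-regular" do not settle the question by themselves: the closure of regular languages under ∪, ∩, complement and difference applies only when BOTH operands are regular. With a non-regular operand the result can come out regular or non-regular depending on the specific languages, so one has to work out L₁ − L₂ for this particular pair, as above.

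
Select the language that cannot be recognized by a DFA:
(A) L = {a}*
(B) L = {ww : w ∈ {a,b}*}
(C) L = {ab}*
(B) {ww : w ∈ {a,b}*}

(B) L = {ww : w ∈ {a,b}*} is NOT regular.

The pumping lemma can be used to prove this:
After pumping, the two halves no longer match

The other languages are regular because they can be recognized by finite automata.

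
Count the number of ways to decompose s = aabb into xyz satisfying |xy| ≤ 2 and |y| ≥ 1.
3

For s = 'aabb' with pumping length p = 2:

Constraints: |xy| ≤ 2, |y| > 0

Valid decompositions (|xy| ≤ p, |y| ≥ 1):
  • x='', y='a', z='abb'
  • x='a', y='a', z='bb'
  • x='', y='aa', z='bb'

Total count: 3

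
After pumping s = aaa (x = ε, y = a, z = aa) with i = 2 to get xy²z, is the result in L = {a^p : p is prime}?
No

xy²z = ε · aa · aa = aaaa.
aaaa has length 4 = 2 × 2, which is not prime, so it is not in L.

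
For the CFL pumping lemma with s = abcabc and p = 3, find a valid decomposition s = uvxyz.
u='ab', v='c', x='a', y='b', z='c'

For s = abcabc with pumping length p = 3:

One valid decomposition:
- u = 'ab'
- v = 'c'
- x = 'a'
- y = 'b'
- z = 'c'

Verification:
- uvxyz = 'ab' + 'c' + 'a' + 'b' + 'c' = abcabc ✓
- |vxy| = |'cab'| = 3 ≤ 3 ✓
- |vy| = |'cb'| = 2 > 0 ✓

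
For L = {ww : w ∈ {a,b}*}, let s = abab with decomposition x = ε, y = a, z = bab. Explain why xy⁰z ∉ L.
xy⁰z = bab ∉ L

Pumping with i = 0 replaces y = a by y⁰ = ε:
- Original: s = xyz = abab; abab splits into halves ab · ab, which are equal, so it is in L (w = ab)
- Pumped: xy⁰z = ε · ε · bab = bab
- bab has odd length 3, so it cannot be written as ww and is not in L

The pumping lemma would require xy⁰z ∈ L, so this decomposition yields a contradiction.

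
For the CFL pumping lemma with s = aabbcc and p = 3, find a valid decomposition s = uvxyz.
u='aa', v='b', x='b', y='c', z='c'

For s = aabbcc with pumping length p = 3:

One valid decomposition:
- u = 'aa'
- v = 'b'
- x = 'b'
- y = 'c'
- z = 'c'

Verification:
- uvxyz = 'aa' + 'b' + 'b' + 'c' + 'c' = aabbcc ✓
- |vxy| = |'bbc'| = 3 ≤ 3 ✓
- |vy| = |'bc'| = 2 > 0 ✓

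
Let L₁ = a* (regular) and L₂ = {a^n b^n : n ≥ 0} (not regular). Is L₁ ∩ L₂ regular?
Yes — L₁ ∩ L₂ is regular.

A string of a* contains no b's, and the only string of {a^n b^n} with no b's is ε (n = 0). So L₁ ∩ L₂ = {ε}, a finite language, which is regular.

Note that the bare facts "L₁ regular, L₂ non-regular" do not settle the question by themselves: the closure of regular languages under ∪, ∩, complement and difference applies only when BOTH operands are regular. With a non-regular operand the result can come out regular or non-regular depending on the specific languages, so one has to work out L₁ ∩ L₂ for this particular pair, as above.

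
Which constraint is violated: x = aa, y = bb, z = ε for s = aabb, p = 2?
Violated: |xy| ≤ p

The decomposition x = aa, y = bb, z = ε for s = aabb with p = 2
violates the constraint: |xy| ≤ p

|xy| = |aabb| = 4 > 2 = p. The decomposition puts too many characters in xy.

Pumping lemma constraints:
1. xyz = s (decomposition is valid)
2. |xy| ≤ p
3. |y| > 0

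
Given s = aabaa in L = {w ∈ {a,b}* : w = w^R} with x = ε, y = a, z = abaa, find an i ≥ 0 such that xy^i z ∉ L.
i = 0

xy⁰z = ε · ε · abaa = abaa; abaa reversed is aaba ≠ abaa, so it is not a palindrome and is not in L.
(Other choices also work, e.g. i = 2, 3; only i = 1 is guaranteed to stay in L since xy¹z = s.)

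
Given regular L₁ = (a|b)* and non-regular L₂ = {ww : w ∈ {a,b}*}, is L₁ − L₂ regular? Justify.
No — L₁ − L₂ is not regular.

L₁ − L₂ is the complement of {ww} within {a,b}*. If it were regular, its complement {ww} would be regular as well (regular languages are closed under complement) — contradiction. So L₁ − L₂ is not regular.

Note that the bare facts "L₁ regular, L₂ non-regular" do not settle the question by themselves: the closure of regular languages under ∪, ∩, complement and difference applies only when BOTH operands are regular. With a non-regular operand the result can come out regular or non-regular depending on the specific languages, so one has to work out L₁ − L₂ for this particular pair, as above.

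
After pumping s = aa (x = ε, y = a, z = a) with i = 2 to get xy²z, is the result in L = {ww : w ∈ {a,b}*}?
No

xy²z = ε · aa · a = aaa.
aaa has odd length 3, so it cannot be written as ww and is not in L.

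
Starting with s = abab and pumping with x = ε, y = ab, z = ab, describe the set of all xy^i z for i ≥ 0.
{xy^i z : i ≥ 0} = {(ab)^(i+1) : i ≥ 0} = {ab, abab, ababab, ...}

With x = ε, y = ab, z = ab: Pumping 'ab' gives strings of alternating a's and b's.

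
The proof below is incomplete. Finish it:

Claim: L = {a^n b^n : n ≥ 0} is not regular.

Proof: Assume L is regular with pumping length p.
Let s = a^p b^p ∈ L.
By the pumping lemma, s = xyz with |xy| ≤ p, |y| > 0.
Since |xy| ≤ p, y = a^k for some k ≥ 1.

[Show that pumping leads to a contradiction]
Consider xy²z = a^(p+k) b^p.

Since k ≥ 1, we have p + k > p.
So xy²z has more a's than b's: (p+k) a's vs p b's.
This means xy²z ∉ L because a^n b^n requires equal counts.

This contradicts the pumping lemma which states xy²z ∈ L.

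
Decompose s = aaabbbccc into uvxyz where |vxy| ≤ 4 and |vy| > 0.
u='aa', v='a', x='bb', y='b', z='ccc'

For s = aaabbbccc with pumping length p = 4:

One valid decomposition:
- u = 'aa'
- v = 'a'
- x = 'bb'
- y = 'b'
- z = 'ccc'

Verification:
- uvxyz = 'aa' + 'a' + 'bb' + 'b' + 'ccc' = aaabbbccc ✓
- |vxy| = |'abbb'| = 4 ≤ 4 ✓
- |vy| = |'ab'| = 2 > 0 ✓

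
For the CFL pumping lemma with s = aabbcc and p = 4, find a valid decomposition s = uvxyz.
u='a', v='a', x='bb', y='c', z='c'

For s = aabbcc with pumping length p = 4:

One valid decomposition:
- u = 'a'
- v = 'a'
- x = 'bb'
- y = 'c'
- z = 'c'

Verification:
- uvxyz = 'a' + 'a' + 'bb' + 'c' + 'c' = aabbcc ✓
- |vxy| = |'abbc'| = 4 ≤ 4 ✓
- |vy| = |'ac'| = 2 > 0 ✓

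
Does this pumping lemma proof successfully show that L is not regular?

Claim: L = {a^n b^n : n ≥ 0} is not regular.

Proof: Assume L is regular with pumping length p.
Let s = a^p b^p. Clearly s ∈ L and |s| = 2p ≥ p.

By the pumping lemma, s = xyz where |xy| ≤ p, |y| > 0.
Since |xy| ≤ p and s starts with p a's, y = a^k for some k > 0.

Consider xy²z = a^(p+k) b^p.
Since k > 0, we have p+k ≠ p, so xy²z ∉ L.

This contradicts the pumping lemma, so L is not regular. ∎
The proof is correct.

This proof is valid because:
1. The string s = a^p b^p is correctly in L
2. The decomposition analysis is correct: y must consist only of a's
3. The contradiction is valid: pumping increases a's but not b's
4. The conclusion follows logically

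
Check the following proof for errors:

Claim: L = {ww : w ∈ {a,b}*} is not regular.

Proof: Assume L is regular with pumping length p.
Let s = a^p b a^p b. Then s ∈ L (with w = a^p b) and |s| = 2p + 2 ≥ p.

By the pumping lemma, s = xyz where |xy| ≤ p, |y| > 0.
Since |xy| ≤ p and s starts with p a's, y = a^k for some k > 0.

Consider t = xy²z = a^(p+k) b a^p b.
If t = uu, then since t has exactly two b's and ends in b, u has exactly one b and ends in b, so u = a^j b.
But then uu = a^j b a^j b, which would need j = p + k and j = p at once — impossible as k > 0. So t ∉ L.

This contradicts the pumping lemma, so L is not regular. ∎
The proof is correct.

This proof is valid because:
1. s = a^p b a^p b is in L and is chosen in terms of p, so |s| ≥ p holds for every p
2. The decomposition analysis is correct: |xy| ≤ p forces y to lie inside the leading a's
3. The contradiction is valid: the argument shows a^(p+k) b a^p b cannot be split into two equal halves
4. The conclusion follows logically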